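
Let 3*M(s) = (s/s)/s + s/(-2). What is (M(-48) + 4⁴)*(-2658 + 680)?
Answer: -37596835/72 ≈ -5.2218e+5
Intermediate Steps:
M(s) = -s/6 + 1/(3*s) (M(s) = ((s/s)/s + s/(-2))/3 = (1/s + s*(-½))/3 = (1/s - s/2)/3 = -s/6 + 1/(3*s))
(M(-48) + 4⁴)*(-2658 + 680) = ((⅙)*(2 - 1*(-48)²)/(-48) + 4⁴)*(-2658 + 680) = ((⅙)*(-1/48)*(2 - 1*2304) + 256)*(-1978) = ((⅙)*(-1/48)*(2 - 2304) + 256)*(-1978) = ((⅙)*(-1/48)*(-2302) + 256)*(-1978) = (1151/144 + 256)*(-1978) = (38015/144)*(-1978) = -37596835/72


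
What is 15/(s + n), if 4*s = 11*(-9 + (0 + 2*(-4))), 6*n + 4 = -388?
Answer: -36/269 ≈ -0.13383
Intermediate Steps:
n = -196/3 (n = -⅔ + (⅙)*(-388) = -⅔ - 194/3 = -196/3 ≈ -65.333)
s = -187/4 (s = (11*(-9 + (0 + 2*(-4))))/4 = (11*(-9 + (0 - 8)))/4 = (11*(-9 - 8))/4 = (11*(-17))/4 = (¼)*(-187) = -187/4 ≈ -46.750)
15/(s + n) = 15/(-187/4 - 196/3) = 15/(-1345/12) = -12/1345*15 = -36/269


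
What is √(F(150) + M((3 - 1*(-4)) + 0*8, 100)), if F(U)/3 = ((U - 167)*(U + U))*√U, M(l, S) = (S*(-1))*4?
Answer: 10*√(-4 - 765*√6) ≈ 433.34*I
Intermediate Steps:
M(l, S) = -4*S (M(l, S) = -S*4 = -4*S)
F(U) = 6*U^(3/2)*(-167 + U) (F(U) = 3*(((U - 167)*(U + U))*√U) = 3*(((-167 + U)*(2*U))*√U) = 3*((2*U*(-167 + U))*√U) = 3*(2*U^(3/2)*(-167 + U)) = 6*U^(3/2)*(-167 + U))
√(F(150) + M((3 - 1*(-4)) + 0*8, 100)) = √(6*150^(3/2)*(-167 + 150) - 4*100) = √(6*(750*√6)*(-17) - 400) = √(-76500*√6 - 400) = √(-400 - 76500*√6)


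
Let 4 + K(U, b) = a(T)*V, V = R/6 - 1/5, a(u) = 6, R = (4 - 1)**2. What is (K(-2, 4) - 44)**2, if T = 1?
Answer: 40401/25 ≈ 1616.0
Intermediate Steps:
R = 9 (R = 3**2 = 9)
V = 13/10 (V = 9/6 - 1/5 = 9*(1/6) - 1*1/5 = 3/2 - 1/5 = 13/10 ≈ 1.3000)
K(U, b) = 19/5 (K(U, b) = -4 + 6*(13/10) = -4 + 39/5 = 19/5)
(K(-2, 4) - 44)**2 = (19/5 - 44)**2 = (-201/5)**2 = 40401/25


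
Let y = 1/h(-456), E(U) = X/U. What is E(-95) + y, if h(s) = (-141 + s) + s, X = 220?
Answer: -46351/20007 ≈ -2.3167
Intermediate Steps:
h(s) = -141 + 2*s
E(U) = 220/U
y = -1/1053 (y = 1/(-141 + 2*(-456)) = 1/(-141 - 912) = 1/(-1053) = -1/1053 ≈ -0.00094967)
E(-95) + y = 220/(-95) - 1/1053 = 220*(-1/95) - 1/1053 = -44/19 - 1/1053 = -46351/20007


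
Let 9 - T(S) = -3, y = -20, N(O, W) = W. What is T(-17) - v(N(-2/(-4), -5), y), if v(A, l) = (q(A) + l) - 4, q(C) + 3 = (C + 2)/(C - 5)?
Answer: 387/10 ≈ 38.700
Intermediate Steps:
q(C) = -3 + (2 + C)/(-5 + C) (q(C) = -3 + (C + 2)/(C - 5) = -3 + (2 + C)/(-5 + C))
v(A, l) = -4 + l + (17 - 2*A)/(-5 + A) (v(A, l) = ((17 - 2*A)/(-5 + A) + l) - 4 = (l + (17 - 2*A)/(-5 + A)) - 4 = -4 + l + (17 - 2*A)/(-5 + A))
T(S) = 12 (T(S) = 9 - 1*(-3) = 9 + 3 = 12)
T(-17) - v(N(-2/(-4), -5), y) = 12 - (17 - 2*(-5) + (-5 - 5)*(-4 - 20))/(-5 - 5) = 12 - (17 + 10 - 10*(-24))/(-10) = 12 - (-1)*(17 + 10 + 240)/10 = 12 - (-1)*267/10 = 12 - 1*(-267/10) = 12 + 267/10 = 387/10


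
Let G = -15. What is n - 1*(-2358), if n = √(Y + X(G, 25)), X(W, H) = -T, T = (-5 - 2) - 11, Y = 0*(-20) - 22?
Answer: 2358 + 2*I ≈ 2358.0 + 2.0*I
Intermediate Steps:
Y = -22 (Y = 0 - 22 = -22)
T = -18 (T = -7 - 11 = -18)
X(W, H) = 18 (X(W, H) = -1*(-18) = 18)
n = 2*I (n = √(-22 + 18) = √(-4) = 2*I ≈ 2.0*I)
n - 1*(-2358) = 2*I - 1*(-2358) = 2*I + 2358 = 2358 + 2*I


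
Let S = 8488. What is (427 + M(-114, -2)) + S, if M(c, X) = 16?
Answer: 8931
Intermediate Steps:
(427 + M(-114, -2)) + S = (427 + 16) + 8488 = 443 + 8488 = 8931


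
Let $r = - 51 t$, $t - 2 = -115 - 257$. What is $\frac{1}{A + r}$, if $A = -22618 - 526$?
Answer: $- \frac{1}{4274} \approx -0.00023397$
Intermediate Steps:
$t = -370$ ($t = 2 - 372 = -370$)
$r = 18870$ ($r = \left(-51\right) \left(-370\right) = 18870$)
$A = -23144$
$\frac{1}{A + r} = \frac{1}{-23144 + 18870} = \frac{1}{-4274} = - \frac{1}{4274}$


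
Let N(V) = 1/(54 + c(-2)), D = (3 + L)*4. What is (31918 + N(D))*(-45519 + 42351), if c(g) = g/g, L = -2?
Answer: -505581408/5 ≈ -1.0112e+8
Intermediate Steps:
D = 4 (D = (3 - 2)*4 = 1*4 = 4)
c(g) = 1
N(V) = 1/55 (N(V) = 1/(54 + 1) = 1/55)
(31918 + N(D))*(-45519 + 42351) = (31918 + 1/55)*(-45519 + 42351) = (1755491/55)*(-3168) = -505581408/5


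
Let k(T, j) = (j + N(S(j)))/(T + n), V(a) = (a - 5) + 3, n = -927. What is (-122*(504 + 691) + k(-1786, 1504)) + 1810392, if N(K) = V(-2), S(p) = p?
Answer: 4516063726/2713 ≈ 1.6646e+6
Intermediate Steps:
V(a) = -2 + a (V(a) = (-5 + a) + 3 = -2 + a)
N(K) = -4 (N(K) = -2 - 2 = -4)
k(T, j) = (-4 + j)/(-927 + T) (k(T, j) = (j - 4)/(T - 927) = (-4 + j)/(-927 + T))
(-122*(504 + 691) + k(-1786, 1504)) + 1810392 = (-122*(504 + 691) + (-4 + 1504)/(-927 - 1786)) + 1810392 = (-122*1195 + 1500/(-2713)) + 1810392 = (-145790 - 1/2713*1500) + 1810392 = (-145790 - 1500/2713) + 1810392 = -395529770/2713 + 1810392 = 4516063726/2713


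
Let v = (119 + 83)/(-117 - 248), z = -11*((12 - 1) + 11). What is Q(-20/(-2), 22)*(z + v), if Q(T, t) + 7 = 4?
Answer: 265596/365 ≈ 727.66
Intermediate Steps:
Q(T, t) = -3 (Q(T, t) = -7 + 4 = -3)
z = -242 (z = -11*(11 + 11) = -11*22 = -242)
v = -202/365 (v = 202/(-365) = 202*(-1/365) = -202/365 ≈ -0.55342)
Q(-20/(-2), 22)*(z + v) = -3*(-242 - 202/365) = -3*(-88532/365) = 265596/365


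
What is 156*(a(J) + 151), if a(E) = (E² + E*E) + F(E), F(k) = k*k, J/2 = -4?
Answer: 53508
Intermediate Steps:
J = -8 (J = 2*(-4) = -8)
F(k) = k²
a(E) = 3*E² (a(E) = (E² + E*E) + E² = (E² + E²) + E² = 2*E² + E² = 3*E²)
156*(a(J) + 151) = 156*(3*(-8)² + 151) = 156*(3*64 + 151) = 156*(192 + 151) = 156*343 = 53508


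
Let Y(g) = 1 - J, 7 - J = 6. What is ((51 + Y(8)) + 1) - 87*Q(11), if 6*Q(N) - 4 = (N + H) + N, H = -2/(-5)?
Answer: -1654/5 ≈ -330.80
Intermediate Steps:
J = 1 (J = 7 - 1*6 = 7 - 6 = 1)
H = 2/5 (H = -2*(-1/5) = 2/5 ≈ 0.40000)
Y(g) = 0 (Y(g) = 1 - 1*1 = 1 - 1 = 0)
Q(N) = 11/15 + N/3 (Q(N) = 2/3 + ((N + 2/5) + N)/6 = 2/3 + ((2/5 + N) + N)/6 = 2/3 + (2/5 + 2*N)/6 = 2/3 + (1/15 + N/3) = 11/15 + N/3)
((51 + Y(8)) + 1) - 87*Q(11) = ((51 + 0) + 1) - 87*(11/15 + (1/3)*11) = (51 + 1) - 87*(11/15 + 11/3) = 52 - 87*22/5 = 52 - 1914/5 = -1654/5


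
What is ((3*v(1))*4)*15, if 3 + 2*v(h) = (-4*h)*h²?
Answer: -630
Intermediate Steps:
v(h) = -3/2 - 2*h³ (v(h) = -3/2 + ((-4*h)*h²)/2 = -3/2 + (-4*h³)/2 = -3/2 - 2*h³)
((3*v(1))*4)*15 = ((3*(-3/2 - 2*1³))*4)*15 = ((3*(-3/2 - 2*1))*4)*15 = ((3*(-3/2 - 2))*4)*15 = ((3*(-7/2))*4)*15 = -21/2*4*15 = -42*15 = -630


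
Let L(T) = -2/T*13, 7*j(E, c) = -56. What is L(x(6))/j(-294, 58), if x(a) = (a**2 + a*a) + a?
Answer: 1/24 ≈ 0.041667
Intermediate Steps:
j(E, c) = -8 (j(E, c) = (1/7)*(-56) = -8)
x(a) = a + 2*a**2 (x(a) = (a**2 + a**2) + a = 2*a**2 + a = a + 2*a**2)
L(T) = -26/T
L(x(6))/j(-294, 58) = -26*1/(6*(1 + 2*6))/(-8) = -26*1/(6*(1 + 12))*(-1/8) = -26/(6*13)*(-1/8) = -26/78*(-1/8) = -26*1/78*(-1/8) = -1/3*(-1/8) = 1/24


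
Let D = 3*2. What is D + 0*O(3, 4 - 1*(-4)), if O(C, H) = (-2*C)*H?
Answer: 6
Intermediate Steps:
O(C, H) = -2*C*H
D = 6
D + 0*O(3, 4 - 1*(-4)) = 6 + 0*(-2*3*(4 - 1*(-4))) = 6 + 0*(-2*3*(4 + 4)) = 6 + 0*(-2*3*8) = 6 + 0*(-48) = 6 + 0 = 6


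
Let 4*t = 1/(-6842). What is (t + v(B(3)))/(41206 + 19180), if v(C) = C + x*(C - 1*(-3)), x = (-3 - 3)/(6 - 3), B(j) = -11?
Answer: 136839/1652644048 ≈ 8.2800e-5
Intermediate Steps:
x = -2 (x = -6/3 = -6*⅓ = -2)
t = -1/27368 (t = (¼)/(-6842) = (¼)*(-1/6842) = -1/27368 ≈ -3.6539e-5)
v(C) = -6 - C (v(C) = C - 2*(C - 1*(-3)) = C - 2*(C + 3) = C - 2*(3 + C) = C + (-6 - 2*C) = -6 - C)
(t + v(B(3)))/(41206 + 19180) = (-1/27368 + (-6 - 1*(-11)))/(41206 + 19180) = (-1/27368 + (-6 + 11))/60386 = (-1/27368 + 5)*(1/60386) = (136839/27368)*(1/60386) = 136839/1652644048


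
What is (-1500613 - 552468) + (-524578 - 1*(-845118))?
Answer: -1732541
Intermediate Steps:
(-1500613 - 552468) + (-524578 - 1*(-845118)) = -2053081 + (-524578 + 845118) = -2053081 + 320540 = -1732541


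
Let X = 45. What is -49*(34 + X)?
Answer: -3871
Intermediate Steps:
-49*(34 + X) = -49*(34 + 45) = -49*79 = -3871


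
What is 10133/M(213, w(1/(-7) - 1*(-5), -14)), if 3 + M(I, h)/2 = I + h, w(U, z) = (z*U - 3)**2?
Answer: 10133/10502 ≈ 0.96486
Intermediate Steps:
w(U, z) = (-3 + U*z)**2 (w(U, z) = (U*z - 3)**2 = (-3 + U*z)**2)
M(I, h) = -6 + 2*I + 2*h (M(I, h) = -6 + 2*(I + h) = -6 + (2*I + 2*h) = -6 + 2*I + 2*h)
10133/M(213, w(1/(-7) - 1*(-5), -14)) = 10133/(-6 + 2*213 + 2*(-3 + (1/(-7) - 1*(-5))*(-14))**2) = 10133/(-6 + 426 + 2*(-3 + (-1/7 + 5)*(-14))**2) = 10133/(-6 + 426 + 2*(-3 + (34/7)*(-14))**2) = 10133/(-6 + 426 + 2*(-3 - 68)**2) = 10133/(-6 + 426 + 2*(-71)**2) = 10133/(-6 + 426 + 2*5041) = 10133/(-6 + 426 + 10082) = 10133/10502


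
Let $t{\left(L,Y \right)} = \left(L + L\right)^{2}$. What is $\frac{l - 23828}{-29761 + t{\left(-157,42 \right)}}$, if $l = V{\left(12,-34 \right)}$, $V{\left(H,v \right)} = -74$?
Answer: $- \frac{23902}{68835} \approx -0.34724$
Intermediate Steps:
$l = -74$
$t{\left(L,Y \right)} = 4 L^{2}$ ($t{\left(L,Y \right)} = \left(2 L\right)^{2} = 4 L^{2}$)
$\frac{l - 23828}{-29761 + t{\left(-157,42 \right)}} = \frac{-74 - 23828}{-29761 + 4 \left(-157\right)^{2}} = - \frac{23902}{-29761 + 4 \cdot 24649} = - \frac{23902}{-29761 + 98596} = - \frac{23902}{68835}$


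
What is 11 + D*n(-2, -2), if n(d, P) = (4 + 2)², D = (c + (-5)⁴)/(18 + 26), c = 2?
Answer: 524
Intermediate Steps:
D = 57/4 (D = (2 + (-5)⁴)/(18 + 26) = (2 + 625)/44 = 627*(1/44) = 57/4 ≈ 14.250)
n(d, P) = 36 (n(d, P) = 6² = 36)
11 + D*n(-2, -2) = 11 + (57/4)*36 = 11 + 513 = 524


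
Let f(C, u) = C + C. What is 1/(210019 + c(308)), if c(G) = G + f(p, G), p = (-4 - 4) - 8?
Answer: 1/210295 ≈ 4.7552e-6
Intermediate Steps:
p = -16 (p = -8 - 8 = -16)
f(C, u) = 2*C
c(G) = -32 + G (c(G) = G + 2*(-16) = G - 32 = -32 + G)
1/(210019 + c(308)) = 1/(210019 + (-32 + 308)) = 1/(210019 + 276) = 1/210295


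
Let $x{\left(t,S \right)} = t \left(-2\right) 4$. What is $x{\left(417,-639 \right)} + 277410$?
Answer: $274074$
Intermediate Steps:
$x{\left(t,S \right)} = - 8 t$ ($x{\left(t,S \right)} = - 2 t 4 = - 8 t$)
$x{\left(417,-639 \right)} + 277410 = \left(-8\right) 417 + 277410 = -3336 + 277410 = 274074$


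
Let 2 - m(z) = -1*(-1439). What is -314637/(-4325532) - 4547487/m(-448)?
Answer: 2185639185717/690643276 ≈ 3164.6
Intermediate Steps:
m(z) = -1437 (m(z) = 2 - (-1)*(-1439) = 2 - 1*1439 = 2 - 1439 = -1437)
-314637/(-4325532) - 4547487/m(-448) = -314637/(-4325532) - 4547487/(-1437) = -314637*(-1/4325532) - 4547487*(-1/1437) = 104879/1441844 + 1515829/479 = 2185639185717/690643276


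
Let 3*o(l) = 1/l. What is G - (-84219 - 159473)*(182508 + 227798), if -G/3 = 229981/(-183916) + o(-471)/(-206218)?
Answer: 893071304073273854672767/8931758971524 ≈ 9.9988e+10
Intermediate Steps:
o(l) = 1/(3*l)
G = 33506625650719/8931758971524 (G = -3*(229981/(-183916) + ((⅓)/(-471))/(-206218)) = -3*(229981*(-1/183916) + ((⅓)*(-1/471))*(-1/206218)) = -3*(-229981/183916 - 1/1413*(-1/206218)) = -3*(-229981/183916 + 1/291386034) = -3*(-33506625650719/26795276914572) = 33506625650719/8931758971524 ≈ 3.7514)
G - (-84219 - 159473)*(182508 + 227798) = 33506625650719/8931758971524 - (-84219 - 159473)*(182508 + 227798) = 33506625650719/8931758971524 - (-243692)*410306 = 33506625650719/8931758971524 - 1*(-99988289752) = 33506625650719/8931758971524 + 99988289752 = 893071304073273854672767/8931758971524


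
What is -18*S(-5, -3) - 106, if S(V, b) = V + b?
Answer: 38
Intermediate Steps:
-18*S(-5, -3) - 106 = -18*(-5 - 3) - 106 = -18*(-8) - 106 = 144 - 106 = 38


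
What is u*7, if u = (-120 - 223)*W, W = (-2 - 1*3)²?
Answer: -60025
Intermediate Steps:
W = 25 (W = (-2 - 3)² = (-5)² = 25)
u = -8575 (u = (-120 - 223)*25 = -343*25 = -8575)
u*7 = -8575*7 = -60025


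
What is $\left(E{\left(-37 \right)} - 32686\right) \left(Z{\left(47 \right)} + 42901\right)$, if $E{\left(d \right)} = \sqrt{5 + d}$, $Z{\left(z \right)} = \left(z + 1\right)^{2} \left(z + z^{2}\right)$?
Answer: $-171298337350 + 20962900 i \sqrt{2} \approx -1.713 \cdot 10^{11} + 2.9646 \cdot 10^{7} i$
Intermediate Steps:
$Z{\left(z \right)} = \left(1 + z\right)^{2} \left(z + z^{2}\right)$
$\left(E{\left(-37 \right)} - 32686\right) \left(Z{\left(47 \right)} + 42901\right) = \left(\sqrt{5 - 37} - 32686\right) \left(47 \left(1 + 47\right)^{3} + 42901\right) = \left(\sqrt{-32} - 32686\right) \left(47 \cdot 48^{3} + 42901\right) = \left(4 i \sqrt{2} - 32686\right) \left(47 \cdot 110592 + 42901\right) = \left(-32686 + 4 i \sqrt{2}\right) \left(5197824 + 42901\right) = \left(-32686 + 4 i \sqrt{2}\right) 5240725 = -171298337350 + 20962900 i \sqrt{2}$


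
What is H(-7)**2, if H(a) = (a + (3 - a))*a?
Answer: 441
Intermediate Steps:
H(a) = 3*a
H(-7)**2 = (3*(-7))**2 = (-21)**2 = 441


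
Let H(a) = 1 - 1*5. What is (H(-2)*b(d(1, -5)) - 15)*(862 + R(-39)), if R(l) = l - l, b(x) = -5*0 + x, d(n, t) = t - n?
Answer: 7758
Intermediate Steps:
b(x) = x (b(x) = 0 + x = x)
H(a) = -4 (H(a) = 1 - 5 = -4)
R(l) = 0
(H(-2)*b(d(1, -5)) - 15)*(862 + R(-39)) = (-4*(-5 - 1*1) - 15)*(862 + 0) = (-4*(-5 - 1) - 15)*862 = (-4*(-6) - 15)*862 = (24 - 15)*862 = 9*862 = 7758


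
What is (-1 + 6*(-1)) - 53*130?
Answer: -6897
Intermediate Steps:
(-1 + 6*(-1)) - 53*130 = (-1 - 6) - 6890 = -7 - 6890 = -6897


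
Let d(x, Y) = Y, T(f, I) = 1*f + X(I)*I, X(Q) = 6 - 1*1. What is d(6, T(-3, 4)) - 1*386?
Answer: -369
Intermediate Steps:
X(Q) = 5 (X(Q) = 6 - 1 = 5)
T(f, I) = f + 5*I (T(f, I) = 1*f + 5*I = f + 5*I)
d(6, T(-3, 4)) - 1*386 = (-3 + 5*4) - 1*386 = (-3 + 20) - 386 = 17 - 386 = -369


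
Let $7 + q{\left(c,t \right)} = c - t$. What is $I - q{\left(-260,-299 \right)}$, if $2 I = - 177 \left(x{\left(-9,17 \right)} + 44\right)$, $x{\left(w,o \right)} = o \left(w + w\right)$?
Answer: $23155$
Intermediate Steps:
$q{\left(c,t \right)} = -7 + c - t$ ($q{\left(c,t \right)} = -7 + \left(c - t\right) = -7 + c - t$)
$x{\left(w,o \right)} = 2 o w$ ($x{\left(w,o \right)} = o 2 w = 2 o w$)
$I = 23187$ ($I = \frac{\left(-177\right) \left(2 \cdot 17 \left(-9\right) + 44\right)}{2} = \frac{\left(-177\right) \left(-306 + 44\right)}{2} = \frac{\left(-177\right) \left(-262\right)}{2} = \frac{1}{2} \cdot 46374 = 23187$)
$I - q{\left(-260,-299 \right)} = 23187 - \left(-7 - 260 - -299\right) = 23187 - \left(-7 - 260 + 299\right) = 23187 - 32 = 23155$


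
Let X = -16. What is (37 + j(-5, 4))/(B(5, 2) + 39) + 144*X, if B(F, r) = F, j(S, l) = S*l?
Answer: -101359/44 ≈ -2303.6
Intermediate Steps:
(37 + j(-5, 4))/(B(5, 2) + 39) + 144*X = (37 - 5*4)/(5 + 39) + 144*(-16) = (37 - 20)/44 - 2304 = 17*(1/44) - 2304 = 17/44 - 2304 = -101359/44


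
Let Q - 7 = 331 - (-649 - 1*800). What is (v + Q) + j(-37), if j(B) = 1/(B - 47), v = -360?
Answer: 119867/84 ≈ 1427.0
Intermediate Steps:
j(B) = 1/(-47 + B)
Q = 1787 (Q = 7 + (331 - (-649 - 1*800)) = 7 + (331 - (-649 - 800)) = 7 + (331 - 1*(-1449)) = 7 + (331 + 1449) = 7 + 1780 = 1787)
(v + Q) + j(-37) = (-360 + 1787) + 1/(-47 - 37) = 1427 + 1/(-84) = 1427 - 1/84 = 119867/84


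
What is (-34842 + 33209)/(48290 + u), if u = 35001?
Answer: -1633/83291 ≈ -0.019606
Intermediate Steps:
(-34842 + 33209)/(48290 + u) = (-34842 + 33209)/(48290 + 35001) = -1633/83291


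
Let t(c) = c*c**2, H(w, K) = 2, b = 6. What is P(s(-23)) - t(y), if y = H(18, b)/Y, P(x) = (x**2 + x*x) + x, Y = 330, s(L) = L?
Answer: 4649349374/4492125 ≈ 1035.0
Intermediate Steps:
P(x) = x + 2*x**2 (P(x) = (x**2 + x**2) + x = 2*x**2 + x = x + 2*x**2)
y = 1/165 (y = 2/330 = 2*(1/330) = 1/165 ≈ 0.0060606)
t(c) = c**3
P(s(-23)) - t(y) = -23*(1 + 2*(-23)) - (1/165)**3 = -23*(1 - 46) - 1*1/4492125 = -23*(-45) - 1/4492125 = 1035 - 1/4492125 = 4649349374/4492125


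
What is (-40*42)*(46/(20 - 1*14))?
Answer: -12880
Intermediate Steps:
(-40*42)*(46/(20 - 1*14)) = -77280/(20 - 14) = -77280/6 = -1680*23/3 = -12880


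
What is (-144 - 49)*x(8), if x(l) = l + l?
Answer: -3088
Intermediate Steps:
x(l) = 2*l
(-144 - 49)*x(8) = (-144 - 49)*(2*8) = -193*16 = -3088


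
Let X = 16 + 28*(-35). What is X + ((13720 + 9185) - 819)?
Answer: 21122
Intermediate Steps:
X = -964 (X = 16 - 980 = -964)
X + ((13720 + 9185) - 819) = -964 + ((13720 + 9185) - 819) = -964 + (22905 - 819) = -964 + 22086 = 21122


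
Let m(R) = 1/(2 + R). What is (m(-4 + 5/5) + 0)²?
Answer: 1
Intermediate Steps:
(m(-4 + 5/5) + 0)² = (1/(2 + (-4 + 5/5)) + 0)² = (1/(2 + (-4 + 5*(⅕))) + 0)² = (1/(2 + (-4 + 1)) + 0)² = (1/(2 - 3) + 0)² = (1/(-1) + 0)² = (-1 + 0)² = (-1)² = 1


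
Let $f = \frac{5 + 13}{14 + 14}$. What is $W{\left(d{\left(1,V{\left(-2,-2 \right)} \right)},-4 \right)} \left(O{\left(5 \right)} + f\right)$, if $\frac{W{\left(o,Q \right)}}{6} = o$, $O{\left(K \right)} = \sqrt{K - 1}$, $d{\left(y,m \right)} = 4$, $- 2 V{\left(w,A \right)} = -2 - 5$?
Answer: $\frac{444}{7} \approx 63.429$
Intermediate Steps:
$V{\left(w,A \right)} = \frac{7}{2}$ ($V{\left(w,A \right)} = - \frac{-2 - 5}{2} = \left(- \frac{1}{2}\right) \left(-7\right) = \frac{7}{2}$)
$O{\left(K \right)} = \sqrt{-1 + K}$
$W{\left(o,Q \right)} = 6 o$
$f = \frac{9}{14}$ ($f = \frac{18}{28} = 18 \cdot \frac{1}{28} = \frac{9}{14} \approx 0.64286$)
$W{\left(d{\left(1,V{\left(-2,-2 \right)} \right)},-4 \right)} \left(O{\left(5 \right)} + f\right) = 6 \cdot 4 \left(\sqrt{-1 + 5} + \frac{9}{14}\right) = 24 \left(\sqrt{4} + \frac{9}{14}\right) = 24 \left(2 + \frac{9}{14}\right) = 24 \cdot \frac{37}{14} = \frac{444}{7}$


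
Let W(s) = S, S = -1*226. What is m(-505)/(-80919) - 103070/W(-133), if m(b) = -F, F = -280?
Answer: 4170129025/9143847 ≈ 456.06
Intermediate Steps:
S = -226
m(b) = 280 (m(b) = -1*(-280) = 280)
W(s) = -226
m(-505)/(-80919) - 103070/W(-133) = 280/(-80919) - 103070/(-226) = 280*(-1/80919) - 103070*(-1/226) = -280/80919 + 51535/113 = 4170129025/9143847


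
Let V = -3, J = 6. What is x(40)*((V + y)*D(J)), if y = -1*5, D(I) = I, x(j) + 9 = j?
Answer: -1488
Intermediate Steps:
x(j) = -9 + j
y = -5
x(40)*((V + y)*D(J)) = (-9 + 40)*((-3 - 5)*6) = 31*(-8*6) = 31*(-48) = -1488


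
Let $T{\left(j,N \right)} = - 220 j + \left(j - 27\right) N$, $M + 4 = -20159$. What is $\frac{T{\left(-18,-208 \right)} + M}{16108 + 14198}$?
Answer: $- \frac{2281}{10102} \approx -0.2258$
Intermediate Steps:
$M = -20163$ ($M = -4 - 20159 = -20163$)
$T{\left(j,N \right)} = - 220 j + N \left(-27 + j\right)$ ($T{\left(j,N \right)} = - 220 j + \left(j - 27\right) N = - 220 j + \left(-27 + j\right) N = - 220 j + N \left(-27 + j\right)$)
$\frac{T{\left(-18,-208 \right)} + M}{16108 + 14198} = \frac{\left(\left(-220\right) \left(-18\right) - -5616 - -3744\right) - 20163}{16108 + 14198} = \frac{\left(3960 + 5616 + 3744\right) - 20163}{30306} = \left(13320 - 20163\right) \frac{1}{30306} = \left(-6843\right) \frac{1}{30306} = - \frac{2281}{10102}$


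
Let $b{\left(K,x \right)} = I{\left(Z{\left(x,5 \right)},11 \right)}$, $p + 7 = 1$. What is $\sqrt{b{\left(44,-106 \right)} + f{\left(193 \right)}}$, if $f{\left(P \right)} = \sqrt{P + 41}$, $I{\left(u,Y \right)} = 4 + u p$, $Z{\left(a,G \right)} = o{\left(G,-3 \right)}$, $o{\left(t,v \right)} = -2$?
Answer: $\sqrt{16 + 3 \sqrt{26}} \approx 5.5944$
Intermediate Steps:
$p = -6$ ($p = -7 + 1 = -6$)
$Z{\left(a,G \right)} = -2$
$I{\left(u,Y \right)} = 4 - 6 u$ ($I{\left(u,Y \right)} = 4 + u \left(-6\right) = 4 - 6 u$)
$f{\left(P \right)} = \sqrt{41 + P}$
$b{\left(K,x \right)} = 16$ ($b{\left(K,x \right)} = 4 - -12 = 4 + 12 = 16$)
$\sqrt{b{\left(44,-106 \right)} + f{\left(193 \right)}} = \sqrt{16 + \sqrt{41 + 193}} = \sqrt{16 + \sqrt{234}} = \sqrt{16 + 3 \sqrt{26}}$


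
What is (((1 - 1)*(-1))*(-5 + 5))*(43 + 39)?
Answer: 0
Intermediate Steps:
(((1 - 1)*(-1))*(-5 + 5))*(43 + 39) = ((0*(-1))*0)*82 = (0*0)*82 = 0*82 = 0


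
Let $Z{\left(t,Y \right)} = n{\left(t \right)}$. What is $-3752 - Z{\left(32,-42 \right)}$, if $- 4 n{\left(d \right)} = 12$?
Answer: $-3749$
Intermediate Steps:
$n{\left(d \right)} = -3$ ($n{\left(d \right)} = \left(- \frac{1}{4}\right) 12 = -3$)
$Z{\left(t,Y \right)} = -3$
$-3752 - Z{\left(32,-42 \right)} = -3752 - -3 = -3752 + 3 = -3749$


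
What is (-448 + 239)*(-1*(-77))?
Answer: -16093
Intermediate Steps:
(-448 + 239)*(-1*(-77)) = -209*77 = -16093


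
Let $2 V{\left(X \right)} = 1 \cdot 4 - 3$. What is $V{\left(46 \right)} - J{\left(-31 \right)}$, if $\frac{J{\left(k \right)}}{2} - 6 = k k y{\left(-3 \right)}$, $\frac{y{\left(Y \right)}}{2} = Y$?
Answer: $\frac{23041}{2} \approx 11521.0$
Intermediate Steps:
$y{\left(Y \right)} = 2 Y$
$V{\left(X \right)} = \frac{1}{2}$ ($V{\left(X \right)} = \frac{1 \cdot 4 - 3}{2} = \frac{4 - 3}{2} = \frac{1}{2} \cdot 1 = \frac{1}{2}$)
$J{\left(k \right)} = 12 - 12 k^{2}$ ($J{\left(k \right)} = 12 + 2 k k 2 \left(-3\right) = 12 + 2 k^{2} \left(-6\right) = 12 + 2 \left(- 6 k^{2}\right) = 12 - 12 k^{2}$)
$V{\left(46 \right)} - J{\left(-31 \right)} = \frac{1}{2} - \left(12 - 12 \left(-31\right)^{2}\right) = \frac{1}{2} - \left(12 - 11532\right) = \frac{1}{2} - -11520 = \frac{1}{2} + 11520 = \frac{23041}{2}$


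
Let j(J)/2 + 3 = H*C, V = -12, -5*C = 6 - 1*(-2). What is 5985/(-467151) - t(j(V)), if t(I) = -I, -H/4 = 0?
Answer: -936297/155717 ≈ -6.0128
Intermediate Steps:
C = -8/5 (C = -(6 - 1*(-2))/5 = -(6 + 2)/5 = -⅕*8 = -8/5 ≈ -1.6000)
H = 0 (H = -4*0 = 0)
j(J) = -6 (j(J) = -6 + 2*(0*(-8/5)) = -6 + 2*0 = -6 + 0 = -6)
5985/(-467151) - t(j(V)) = 5985/(-467151) - (-1)*(-6) = 5985*(-1/467151) - 1*6 = -1995/155717 - 6 = -936297/155717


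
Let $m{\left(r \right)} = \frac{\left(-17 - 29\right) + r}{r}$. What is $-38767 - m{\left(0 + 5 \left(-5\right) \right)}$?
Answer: $- \frac{969246}{25} \approx -38770.0$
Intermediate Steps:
$m{\left(r \right)} = \frac{-46 + r}{r}$
$-38767 - m{\left(0 + 5 \left(-5\right) \right)} = -38767 - \frac{-46 + \left(0 + 5 \left(-5\right)\right)}{0 + 5 \left(-5\right)} = -38767 - \frac{-46 + \left(0 - 25\right)}{0 - 25} = -38767 - \frac{-46 - 25}{-25} = -38767 - \left(- \frac{1}{25}\right) \left(-71\right) = -38767 - \frac{71}{25} = - \frac{969246}{25}$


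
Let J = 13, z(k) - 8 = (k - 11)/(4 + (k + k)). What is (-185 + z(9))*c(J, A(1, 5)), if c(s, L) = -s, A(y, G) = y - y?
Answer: 25324/11 ≈ 2302.2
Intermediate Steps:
A(y, G) = 0
z(k) = 8 + (-11 + k)/(4 + 2*k) (z(k) = 8 + (k - 11)/(4 + (k + k)) = 8 + (-11 + k)/(4 + 2*k))
(-185 + z(9))*c(J, A(1, 5)) = (-185 + (21 + 17*9)/(2*(2 + 9)))*(-1*13) = (-185 + (½)*(21 + 153)/11)*(-13) = (-185 + (½)*(1/11)*174)*(-13) = (-185 + 87/11)*(-13) = -1948/11*(-13) = 25324/11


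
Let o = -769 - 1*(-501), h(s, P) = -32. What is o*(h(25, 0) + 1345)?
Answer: -351884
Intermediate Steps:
o = -268 (o = -769 + 501 = -268)
o*(h(25, 0) + 1345) = -268*(-32 + 1345) = -268*1313 = -351884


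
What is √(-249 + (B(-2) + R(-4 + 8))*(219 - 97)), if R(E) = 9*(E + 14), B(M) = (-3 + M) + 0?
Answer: √18905 ≈ 137.50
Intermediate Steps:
B(M) = -3 + M
R(E) = 126 + 9*E (R(E) = 9*(14 + E) = 126 + 9*E)
√(-249 + (B(-2) + R(-4 + 8))*(219 - 97)) = √(-249 + ((-3 - 2) + (126 + 9*(-4 + 8)))*(219 - 97)) = √(-249 + (-5 + (126 + 9*4))*122) = √(-249 + (-5 + (126 + 36))*122) = √(-249 + (-5 + 162)*122) = √(-249 + 157*122) = √(-249 + 19154) = √18905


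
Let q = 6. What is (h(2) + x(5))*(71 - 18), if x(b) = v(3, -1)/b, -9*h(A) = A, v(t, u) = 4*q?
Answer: 10918/45 ≈ 242.62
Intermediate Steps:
v(t, u) = 24 (v(t, u) = 4*6 = 24)
h(A) = -A/9
x(b) = 24/b
(h(2) + x(5))*(71 - 18) = (-1/9*2 + 24/5)*(71 - 18) = (-2/9 + 24*(1/5))*53 = (-2/9 + 24/5)*53 = (206/45)*53 = 10918/45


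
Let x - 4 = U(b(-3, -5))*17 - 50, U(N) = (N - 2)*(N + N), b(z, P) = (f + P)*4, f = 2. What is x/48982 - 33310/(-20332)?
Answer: 436697883/248975506 ≈ 1.7540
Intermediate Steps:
b(z, P) = 8 + 4*P (b(z, P) = (2 + P)*4 = 8 + 4*P)
U(N) = 2*N*(-2 + N) (U(N) = (-2 + N)*(2*N) = 2*N*(-2 + N))
x = 5666 (x = 4 + ((2*(8 + 4*(-5))*(-2 + (8 + 4*(-5))))*17 - 50) = 4 + ((2*(8 - 20)*(-2 + (8 - 20)))*17 - 50) = 4 + ((2*(-12)*(-2 - 12))*17 - 50) = 4 + ((2*(-12)*(-14))*17 - 50) = 4 + (336*17 - 50) = 4 + (5712 - 50) = 4 + 5662 = 5666)
x/48982 - 33310/(-20332) = 5666/48982 - 33310/(-20332) = 5666*(1/48982) - 33310*(-1/20332) = 2833/24491 + 16655/10166 = 436697883/248975506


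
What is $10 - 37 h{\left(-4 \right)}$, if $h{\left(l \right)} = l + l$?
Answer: $306$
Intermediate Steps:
$h{\left(l \right)} = 2 l$
$10 - 37 h{\left(-4 \right)} = 10 - 37 \cdot 2 \left(-4\right) = 10 - -296 = 10 + 296 = 306$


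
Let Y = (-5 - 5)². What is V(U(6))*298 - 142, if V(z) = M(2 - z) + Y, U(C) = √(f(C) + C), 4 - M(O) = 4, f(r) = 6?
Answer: 29658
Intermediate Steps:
M(O) = 0 (M(O) = 4 - 1*4 = 4 - 4 = 0)
U(C) = √(6 + C)
Y = 100 (Y = (-10)² = 100)
V(z) = 100 (V(z) = 0 + 100 = 100)
V(U(6))*298 - 142 = 100*298 - 142 = 29800 - 142 = 29658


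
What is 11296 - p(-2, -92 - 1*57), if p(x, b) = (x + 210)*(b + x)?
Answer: 42704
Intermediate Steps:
p(x, b) = (210 + x)*(b + x)
11296 - p(-2, -92 - 1*57) = 11296 - ((-2)**2 + 210*(-92 - 1*57) + 210*(-2) + (-92 - 1*57)*(-2)) = 11296 - (4 + 210*(-92 - 57) - 420 + (-92 - 57)*(-2)) = 11296 - (4 + 210*(-149) - 420 - 149*(-2)) = 11296 - (4 - 31290 - 420 + 298) = 11296 - 1*(-31408) = 11296 + 31408 = 42704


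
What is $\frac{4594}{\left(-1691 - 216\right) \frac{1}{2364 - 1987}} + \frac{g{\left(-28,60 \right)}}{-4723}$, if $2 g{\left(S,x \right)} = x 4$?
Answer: $- \frac{8180172014}{9006761} \approx -908.23$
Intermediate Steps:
$g{\left(S,x \right)} = 2 x$ ($g{\left(S,x \right)} = \frac{x 4}{2} = \frac{4 x}{2} = 2 x$)
$\frac{4594}{\left(-1691 - 216\right) \frac{1}{2364 - 1987}} + \frac{g{\left(-28,60 \right)}}{-4723} = \frac{4594}{\left(-1691 - 216\right) \frac{1}{2364 - 1987}} + \frac{2 \cdot 60}{-4723} = \frac{4594}{\left(-1907\right) \frac{1}{377}} + 120 \left(- \frac{1}{4723}\right) = \frac{4594}{\left(-1907\right) \frac{1}{377}} - \frac{120}{4723} = \frac{4594}{- \frac{1907}{377}} - \frac{120}{4723} = 4594 \left(- \frac{377}{1907}\right) - \frac{120}{4723} = - \frac{1731938}{1907} - \frac{120}{4723} = - \frac{8180172014}{9006761}$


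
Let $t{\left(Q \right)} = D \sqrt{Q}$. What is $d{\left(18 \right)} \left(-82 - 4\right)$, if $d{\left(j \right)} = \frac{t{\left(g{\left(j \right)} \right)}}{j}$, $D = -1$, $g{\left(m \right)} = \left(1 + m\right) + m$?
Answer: $\frac{43 \sqrt{37}}{9} \approx 29.062$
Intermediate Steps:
$g{\left(m \right)} = 1 + 2 m$
$t{\left(Q \right)} = - \sqrt{Q}$
$d{\left(j \right)} = - \frac{\sqrt{1 + 2 j}}{j}$ ($d{\left(j \right)} = \frac{\left(-1\right) \sqrt{1 + 2 j}}{j} = - \frac{\sqrt{1 + 2 j}}{j}$)
$d{\left(18 \right)} \left(-82 - 4\right) = - \frac{\sqrt{1 + 2 \cdot 18}}{18} \left(-82 - 4\right) = \left(-1\right) \frac{1}{18} \sqrt{1 + 36} \left(-82 - 4\right) = \left(-1\right) \frac{1}{18} \sqrt{37} \left(-86\right) = - \frac{\sqrt{37}}{18} \left(-86\right) = \frac{43 \sqrt{37}}{9}$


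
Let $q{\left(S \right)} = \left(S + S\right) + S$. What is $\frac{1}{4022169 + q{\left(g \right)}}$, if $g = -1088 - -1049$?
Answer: $\frac{1}{4022052} \approx 2.4863 \cdot 10^{-7}$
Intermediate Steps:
$g = -39$ ($g = -1088 + 1049 = -39$)
$q{\left(S \right)} = 3 S$ ($q{\left(S \right)} = 2 S + S = 3 S$)
$\frac{1}{4022169 + q{\left(g \right)}} = \frac{1}{4022169 + 3 \left(-39\right)} = \frac{1}{4022169 - 117} = \frac{1}{4022052}$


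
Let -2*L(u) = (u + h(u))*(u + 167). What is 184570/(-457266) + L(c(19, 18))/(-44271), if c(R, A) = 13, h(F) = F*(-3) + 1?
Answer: -511108165/1124645727 ≈ -0.45446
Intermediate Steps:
h(F) = 1 - 3*F (h(F) = -3*F + 1 = 1 - 3*F)
L(u) = -(1 - 2*u)*(167 + u)/2 (L(u) = -(u + (1 - 3*u))*(u + 167)/2 = -(1 - 2*u)*(167 + u)/2)
184570/(-457266) + L(c(19, 18))/(-44271) = 184570/(-457266) + (-167/2 + 13**2 + (333/2)*13)/(-44271) = 184570*(-1/457266) + (-167/2 + 169 + 4329/2)*(-1/44271) = -92285/228633 + 2250*(-1/44271) = -92285/228633 - 250/4919 = -511108165/1124645727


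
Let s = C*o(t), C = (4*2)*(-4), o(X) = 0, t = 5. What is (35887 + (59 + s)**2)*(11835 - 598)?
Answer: 442378216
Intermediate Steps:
C = -32 (C = 8*(-4) = -32)
s = 0 (s = -32*0 = 0)
(35887 + (59 + s)**2)*(11835 - 598) = (35887 + (59 + 0)**2)*(11835 - 598) = (35887 + 59**2)*11237 = (35887 + 3481)*11237 = 39368*11237 = 442378216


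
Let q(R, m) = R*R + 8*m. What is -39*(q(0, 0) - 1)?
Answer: 39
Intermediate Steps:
q(R, m) = R² + 8*m
-39*(q(0, 0) - 1) = -39*((0² + 8*0) - 1) = -39*((0 + 0) - 1) = -39*(0 - 1) = -39*(-1) = 39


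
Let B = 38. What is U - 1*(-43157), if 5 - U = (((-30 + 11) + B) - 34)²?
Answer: 42937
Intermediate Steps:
U = -220 (U = 5 - (((-30 + 11) + 38) - 34)² = 5 - ((-19 + 38) - 34)² = 5 - (19 - 34)² = 5 - 1*(-15)² = 5 - 1*225 = 5 - 225 = -220)
U - 1*(-43157) = -220 - 1*(-43157) = -220 + 43157 = 42937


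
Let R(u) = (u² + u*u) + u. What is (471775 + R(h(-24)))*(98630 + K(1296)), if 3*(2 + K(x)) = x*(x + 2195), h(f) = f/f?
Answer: 758024583720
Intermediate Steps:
h(f) = 1
R(u) = u + 2*u² (R(u) = (u² + u²) + u = 2*u² + u = u + 2*u²)
K(x) = -2 + x*(2195 + x)/3 (K(x) = -2 + (x*(x + 2195))/3 = -2 + (x*(2195 + x))/3 = -2 + x*(2195 + x)/3)
(471775 + R(h(-24)))*(98630 + K(1296)) = (471775 + 1*(1 + 2*1))*(98630 + (-2 + (⅓)*1296² + (2195/3)*1296)) = (471775 + 1*(1 + 2))*(98630 + (-2 + (⅓)*1679616 + 948240)) = (471775 + 1*3)*(98630 + (-2 + 559872 + 948240)) = (471775 + 3)*(98630 + 1508110) = 471778*1606740 = 758024583720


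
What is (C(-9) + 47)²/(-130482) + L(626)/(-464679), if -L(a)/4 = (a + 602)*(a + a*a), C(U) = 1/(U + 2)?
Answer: 684814032119872/165054445479 ≈ 4149.0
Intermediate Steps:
C(U) = 1/(2 + U)
L(a) = -4*(602 + a)*(a + a²) (L(a) = -4*(a + 602)*(a + a*a) = -4*(602 + a)*(a + a²))
(C(-9) + 47)²/(-130482) + L(626)/(-464679) = (1/(2 - 9) + 47)²/(-130482) - 4*626*(602 + 626² + 603*626)/(-464679) = (1/(-7) + 47)²*(-1/130482) - 4*626*(602 + 391876 + 377478)*(-1/464679) = (-⅐ + 47)²*(-1/130482) - 4*626*769956*(-1/464679) = (328/7)²*(-1/130482) - 1927969824*(-1/464679) = (107584/49)*(-1/130482) + 642656608/154893 = -53792/3196809 + 642656608/154893 = 684814032119872/165054445479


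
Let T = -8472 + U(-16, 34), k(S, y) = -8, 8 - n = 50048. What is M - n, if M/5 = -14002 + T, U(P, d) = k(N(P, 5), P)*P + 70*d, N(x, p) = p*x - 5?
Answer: -49790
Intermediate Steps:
n = -50040 (n = 8 - 1*50048 = 8 - 50048 = -50040)
N(x, p) = -5 + p*x
U(P, d) = -8*P + 70*d
T = -5964 (T = -8472 + (-8*(-16) + 70*34) = -8472 + (128 + 2380) = -8472 + 2508 = -5964)
M = -99830 (M = 5*(-14002 - 5964) = 5*(-19966) = -99830)
M - n = -99830 - 1*(-50040) = -99830 + 50040 = -49790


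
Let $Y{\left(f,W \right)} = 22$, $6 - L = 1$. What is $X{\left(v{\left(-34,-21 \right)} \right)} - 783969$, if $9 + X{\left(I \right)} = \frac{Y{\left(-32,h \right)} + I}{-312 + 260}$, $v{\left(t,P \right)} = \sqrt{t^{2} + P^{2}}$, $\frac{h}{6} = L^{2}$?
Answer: $- \frac{20383439}{26} - \frac{\sqrt{1597}}{52} \approx -7.8398 \cdot 10^{5}$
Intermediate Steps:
$L = 5$ ($L = 6 - 1 = 5$)
$h = 150$ ($h = 6 \cdot 5^{2} = 6 \cdot 25 = 150$)
$v{\left(t,P \right)} = \sqrt{P^{2} + t^{2}}$
$X{\left(I \right)} = - \frac{245}{26} - \frac{I}{52}$ ($X{\left(I \right)} = -9 + \frac{22 + I}{-312 + 260} = -9 + \frac{22 + I}{-52} = -9 + \left(22 + I\right) \left(- \frac{1}{52}\right) = -9 - \left(\frac{11}{26} + \frac{I}{52}\right) = - \frac{245}{26} - \frac{I}{52}$)
$X{\left(v{\left(-34,-21 \right)} \right)} - 783969 = \left(- \frac{245}{26} - \frac{\sqrt{\left(-21\right)^{2} + \left(-34\right)^{2}}}{52}\right) - 783969 = \left(- \frac{245}{26} - \frac{\sqrt{441 + 1156}}{52}\right) - 783969 = \left(- \frac{245}{26} - \frac{\sqrt{1597}}{52}\right) - 783969 = - \frac{20383439}{26} - \frac{\sqrt{1597}}{52}$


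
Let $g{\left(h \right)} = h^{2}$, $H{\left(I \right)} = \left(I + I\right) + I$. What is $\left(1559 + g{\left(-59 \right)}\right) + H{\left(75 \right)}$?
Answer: $5265$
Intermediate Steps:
$H{\left(I \right)} = 3 I$ ($H{\left(I \right)} = 2 I + I = 3 I$)
$\left(1559 + g{\left(-59 \right)}\right) + H{\left(75 \right)} = \left(1559 + \left(-59\right)^{2}\right) + 3 \cdot 75 = \left(1559 + 3481\right) + 225 = 5040 + 225 = 5265$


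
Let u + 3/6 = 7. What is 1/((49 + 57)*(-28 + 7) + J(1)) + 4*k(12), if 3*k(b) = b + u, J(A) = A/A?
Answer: 164647/6675 ≈ 24.666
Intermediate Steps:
u = 13/2 (u = -½ + 7 = 13/2 ≈ 6.5000)
J(A) = 1
k(b) = 13/6 + b/3 (k(b) = (b + 13/2)/3 = (13/2 + b)/3 = 13/6 + b/3)
1/((49 + 57)*(-28 + 7) + J(1)) + 4*k(12) = 1/((49 + 57)*(-28 + 7) + 1) + 4*(13/6 + (⅓)*12) = 1/(106*(-21) + 1) + 4*(13/6 + 4) = 1/(-2226 + 1) + 4*(37/6) = 1/(-2225) + 74/3 = -1/2225 + 74/3 = 164647/6675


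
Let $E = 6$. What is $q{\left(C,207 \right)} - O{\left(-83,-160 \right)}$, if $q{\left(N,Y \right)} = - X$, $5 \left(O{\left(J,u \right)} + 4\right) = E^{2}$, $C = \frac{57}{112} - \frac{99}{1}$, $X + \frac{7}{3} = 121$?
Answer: $- \frac{1828}{15} \approx -121.87$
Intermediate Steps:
$X = \frac{356}{3}$ ($X = - \frac{7}{3} + 121 = \frac{356}{3} \approx 118.67$)
$C = - \frac{11031}{112}$ ($C = 57 \cdot \frac{1}{112} - 99 = \frac{57}{112} - 99 = - \frac{11031}{112} \approx -98.491$)
$O{\left(J,u \right)} = \frac{16}{5}$ ($O{\left(J,u \right)} = -4 + \frac{6^{2}}{5} = -4 + \frac{1}{5} \cdot 36 = -4 + \frac{36}{5} = \frac{16}{5}$)
$q{\left(N,Y \right)} = - \frac{356}{3}$ ($q{\left(N,Y \right)} = \left(-1\right) \frac{356}{3} = - \frac{356}{3}$)
$q{\left(C,207 \right)} - O{\left(-83,-160 \right)} = - \frac{356}{3} - \frac{16}{5} = - \frac{1828}{15}$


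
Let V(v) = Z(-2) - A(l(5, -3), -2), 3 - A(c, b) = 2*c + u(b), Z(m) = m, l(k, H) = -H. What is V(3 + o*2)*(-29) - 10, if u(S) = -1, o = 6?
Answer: -10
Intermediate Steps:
A(c, b) = 4 - 2*c (A(c, b) = 3 - (2*c - 1) = 3 - (-1 + 2*c) = 3 + (1 - 2*c) = 4 - 2*c)
V(v) = 0 (V(v) = -2 - (4 - (-2)*(-3)) = -2 - (4 - 2*3) = -2 - (4 - 6) = -2 - 1*(-2) = -2 + 2 = 0)
V(3 + o*2)*(-29) - 10 = 0*(-29) - 10 = 0 - 10 = -10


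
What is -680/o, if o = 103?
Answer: -680/103 ≈ -6.6019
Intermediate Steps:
-680/o = -680/103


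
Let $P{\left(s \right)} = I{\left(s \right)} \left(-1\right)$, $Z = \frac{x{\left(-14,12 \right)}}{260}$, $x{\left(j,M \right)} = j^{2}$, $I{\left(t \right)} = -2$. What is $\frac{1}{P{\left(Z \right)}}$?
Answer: $\frac{1}{2} \approx 0.5$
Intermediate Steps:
$Z = \frac{49}{65}$ ($Z = \frac{\left(-14\right)^{2}}{260} = 196 \cdot \frac{1}{260} = \frac{49}{65} \approx 0.75385$)
$P{\left(s \right)} = 2$ ($P{\left(s \right)} = \left(-2\right) \left(-1\right) = 2$)
$\frac{1}{P{\left(Z \right)}} = \frac{1}{2}$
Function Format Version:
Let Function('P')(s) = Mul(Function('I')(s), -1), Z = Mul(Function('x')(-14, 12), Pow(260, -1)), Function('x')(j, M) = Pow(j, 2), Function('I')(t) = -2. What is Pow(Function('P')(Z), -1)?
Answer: Rational(1, 2) ≈ 0.50000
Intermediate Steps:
Z = Rational(49, 65) (Z = Mul(Pow(-14, 2), Pow(260, -1)) = Mul(196, Rational(1, 260)) = Rational(49, 65) ≈ 0.75385)
Function('P')(s) = 2 (Function('P')(s) = Mul(-2, -1) = 2)
Pow(Function('P')(Z), -1) = Pow(2, -1) = Rational(1, 2)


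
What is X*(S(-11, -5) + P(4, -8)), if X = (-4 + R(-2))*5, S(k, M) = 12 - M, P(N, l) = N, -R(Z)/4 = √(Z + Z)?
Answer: -420 - 840*I ≈ -420.0 - 840.0*I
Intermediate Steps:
R(Z) = -4*√2*√Z (R(Z) = -4*√(Z + Z) = -4*√2*√Z)
X = -20 - 40*I (X = (-4 - 4*√2*√(-2))*5 = (-4 - 4*√2*I*√2)*5 = (-4 - 8*I)*5 = -20 - 40*I ≈ -20.0 - 40.0*I)
X*(S(-11, -5) + P(4, -8)) = (-20 - 40*I)*((12 - 1*(-5)) + 4) = (-20 - 40*I)*((12 + 5) + 4) = (-20 - 40*I)*(17 + 4) = (-20 - 40*I)*21 = -420 - 840*I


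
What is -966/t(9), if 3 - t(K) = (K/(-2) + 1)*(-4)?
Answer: 966/11 ≈ 87.818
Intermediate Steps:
t(K) = 7 - 2*K (t(K) = 3 - (K/(-2) + 1)*(-4) = 3 - (K*(-½) + 1)*(-4) = 3 - (-K/2 + 1)*(-4) = 3 - (1 - K/2)*(-4) = 3 - (-4 + 2*K) = 3 + (4 - 2*K) = 7 - 2*K)
-966/t(9) = -966/(7 - 2*9) = -966/(7 - 18) = -966/(-11) = -966*(-1/11) = 966/11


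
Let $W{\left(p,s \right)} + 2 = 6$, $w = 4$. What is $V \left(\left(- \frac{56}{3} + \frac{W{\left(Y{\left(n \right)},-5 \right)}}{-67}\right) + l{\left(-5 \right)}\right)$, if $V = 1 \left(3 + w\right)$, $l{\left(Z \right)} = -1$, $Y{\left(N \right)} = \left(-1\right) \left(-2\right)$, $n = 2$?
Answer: $- \frac{27755}{201} \approx -138.08$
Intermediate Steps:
$Y{\left(N \right)} = 2$
$W{\left(p,s \right)} = 4$ ($W{\left(p,s \right)} = -2 + 6 = 4$)
$V = 7$ ($V = 1 \left(3 + 4\right) = 1 \cdot 7 = 7$)
$V \left(\left(- \frac{56}{3} + \frac{W{\left(Y{\left(n \right)},-5 \right)}}{-67}\right) + l{\left(-5 \right)}\right) = 7 \left(\left(- \frac{56}{3} + \frac{4}{-67}\right) - 1\right) = 7 \left(\left(\left(-56\right) \frac{1}{3} + 4 \left(- \frac{1}{67}\right)\right) - 1\right) = 7 \left(\left(- \frac{56}{3} - \frac{4}{67}\right) - 1\right) = 7 \left(- \frac{3764}{201} - 1\right) = 7 \left(- \frac{3965}{201}\right) = - \frac{27755}{201}$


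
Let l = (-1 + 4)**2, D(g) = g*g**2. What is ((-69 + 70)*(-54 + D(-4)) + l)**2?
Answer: 11881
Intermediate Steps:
D(g) = g**3
l = 9 (l = 3**2 = 9)
((-69 + 70)*(-54 + D(-4)) + l)**2 = ((-69 + 70)*(-54 + (-4)**3) + 9)**2 = (1*(-54 - 64) + 9)**2 = (1*(-118) + 9)**2 = (-118 + 9)**2 = (-109)**2 = 11881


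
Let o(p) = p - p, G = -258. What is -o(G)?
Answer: 0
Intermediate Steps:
o(p) = 0
-o(G) = -1*0 = 0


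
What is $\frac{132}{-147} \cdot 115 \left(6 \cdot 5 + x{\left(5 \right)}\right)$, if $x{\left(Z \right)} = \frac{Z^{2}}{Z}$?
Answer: $- \frac{25300}{7} \approx -3614.3$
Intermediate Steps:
$x{\left(Z \right)} = Z$
$\frac{132}{-147} \cdot 115 \left(6 \cdot 5 + x{\left(5 \right)}\right) = \frac{132}{-147} \cdot 115 \left(6 \cdot 5 + 5\right) = 132 \left(- \frac{1}{147}\right) 115 \left(30 + 5\right) = \left(- \frac{44}{49}\right) 115 \cdot 35 = \left(- \frac{5060}{49}\right) 35 = - \frac{25300}{7}$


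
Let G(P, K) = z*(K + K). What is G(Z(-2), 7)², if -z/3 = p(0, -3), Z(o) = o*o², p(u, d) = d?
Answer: 15876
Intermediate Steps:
Z(o) = o³
z = 9 (z = -3*(-3) = 9)
G(P, K) = 18*K (G(P, K) = 9*(K + K) = 9*(2*K) = 18*K)
G(Z(-2), 7)² = (18*7)² = 126² = 15876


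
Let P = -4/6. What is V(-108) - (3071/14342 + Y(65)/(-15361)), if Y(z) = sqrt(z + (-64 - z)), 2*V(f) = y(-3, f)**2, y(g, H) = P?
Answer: 1045/129078 + 8*I/15361 ≈ 0.0080959 + 0.0005208*I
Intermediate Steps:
P = -2/3 (P = -4*1/6 = -2/3 ≈ -0.66667)
y(g, H) = -2/3
V(f) = 2/9 (V(f) = (-2/3)**2/2 = (1/2)*(4/9) = 2/9)
Y(z) = 8*I (Y(z) = sqrt(-64) = 8*I)
V(-108) - (3071/14342 + Y(65)/(-15361)) = 2/9 - (3071/14342 + (8*I)/(-15361)) = 2/9 - (3071*(1/14342) + (8*I)*(-1/15361)) = 2/9 - (3071/14342 - 8*I/15361) = 2/9 + (-3071/14342 + 8*I/15361) = 1045/129078 + 8*I/15361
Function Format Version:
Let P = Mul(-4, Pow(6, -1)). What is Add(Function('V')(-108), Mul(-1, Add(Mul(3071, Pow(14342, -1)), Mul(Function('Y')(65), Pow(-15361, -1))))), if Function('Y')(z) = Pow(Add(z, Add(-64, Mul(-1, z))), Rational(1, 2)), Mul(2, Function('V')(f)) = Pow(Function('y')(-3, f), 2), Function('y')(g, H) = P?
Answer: Add(Rational(1045, 129078), Mul(Rational(8, 15361), I)) ≈ Add(0.0080959, Mul(0.00052080, I))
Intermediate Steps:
P = Rational(-2, 3) (P = Mul(-4, Rational(1, 6)) = Rational(-2, 3) ≈ -0.66667)
Function('y')(g, H) = Rational(-2, 3)
Function('V')(f) = Rational(2, 9) (Function('V')(f) = Mul(Rational(1, 2), Pow(Rational(-2, 3), 2)) = Mul(Rational(1, 2), Rational(4, 9)) = Rational(2, 9))
Function('Y')(z) = Mul(8, I) (Function('Y')(z) = Pow(-64, Rational(1, 2)) = Mul(8, I))
Add(Function('V')(-108), Mul(-1, Add(Mul(3071, Pow(14342, -1)), Mul(Function('Y')(65), Pow(-15361, -1))))) = Add(Rational(2, 9), Mul(-1, Add(Mul(3071, Pow(14342, -1)), Mul(Mul(8, I), Pow(-15361, -1))))) = Add(Rational(2, 9), Mul(-1, Add(Mul(3071, Rational(1, 14342)), Mul(Mul(8, I), Rational(-1, 15361))))) = Add(Rational(2, 9), Mul(-1, Add(Rational(3071, 14342), Mul(Rational(-8, 15361), I)))) = Add(Rational(2, 9), Add(Rational(-3071, 14342), Mul(Rational(8, 15361), I))) = Add(Rational(1045, 129078), Mul(Rational(8, 15361), I))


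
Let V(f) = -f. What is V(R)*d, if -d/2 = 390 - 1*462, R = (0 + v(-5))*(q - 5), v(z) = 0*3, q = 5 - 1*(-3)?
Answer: 0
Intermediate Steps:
q = 8 (q = 5 + 3 = 8)
v(z) = 0
R = 0 (R = (0 + 0)*(8 - 5) = 0*3 = 0)
d = 144 (d = -2*(390 - 1*462) = -2*(390 - 462) = -2*(-72) = 144)
V(R)*d = -1*0*144 = 0*144 = 0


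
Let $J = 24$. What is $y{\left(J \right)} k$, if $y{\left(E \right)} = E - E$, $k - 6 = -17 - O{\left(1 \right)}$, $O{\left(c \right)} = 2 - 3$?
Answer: $0$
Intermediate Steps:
$O{\left(c \right)} = -1$ ($O{\left(c \right)} = 2 - 3 = -1$)
$k = -10$ ($k = 6 - 16 = -10$)
$y{\left(E \right)} = 0$
$y{\left(J \right)} k = 0 \left(-10\right) = 0$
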